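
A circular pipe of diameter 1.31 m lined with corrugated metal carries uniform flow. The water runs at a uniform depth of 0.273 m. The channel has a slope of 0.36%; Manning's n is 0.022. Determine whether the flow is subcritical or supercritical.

subcritical

For a circular section of diameter D = 1.31 m at depth y = 0.273 m, the central angle is θ = 2 arccos(1 − 2y/D) = 1.896 rad. Then A = (D²/8)(θ − sin θ) = 0.2035 m² and P = Dθ/2 = 1.242 m.
Hydraulic radius R = A/P = 0.2035/1.242 = 0.1639 m.
V = (1/n) R^(2/3) √S = (1/0.022) × 0.1639^(2/3) × √0.0036 = 0.8167 m/s. Hydraulic depth D_h = A/T = 0.2035/1.064 = 0.1913 m.
Froude number Fr = V/√(g·D_h) = 0.8167/√(9.81×0.1913) = 0.596, which is less than 1, so the flow is subcritical.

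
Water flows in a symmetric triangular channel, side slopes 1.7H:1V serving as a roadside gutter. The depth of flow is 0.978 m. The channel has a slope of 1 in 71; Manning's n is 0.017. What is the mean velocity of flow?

V = 3.92 m/s

For a triangular section with side slope z = 1.7: A = zy² = 1.7×0.978² = 1.626 m²; P = 2y√(1+z²) = 2×0.978×1.972 = 3.858 m.
Hydraulic radius R = A/P = 1.626/3.858 = 0.4215 m.
From Manning's equation, V = (1/n) R^(2/3) S^(1/2) = (1/0.017) × 0.4215^(2/3) × 0.01408^(1/2) = 3.92 m/s.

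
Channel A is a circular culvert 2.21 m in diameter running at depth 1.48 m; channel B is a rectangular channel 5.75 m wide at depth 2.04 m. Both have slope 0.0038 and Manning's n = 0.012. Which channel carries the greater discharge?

channel B

Channel A: For a circular section of diameter D = 2.21 m at depth y = 1.48 m, the central angle is θ = 2 arccos(1 − 2y/D) = 3.834 rad. Then A = (D²/8)(θ − sin θ) = 2.731 m² and P = Dθ/2 = 4.237 m. Hydraulic radius R = A/P = 2.731/4.237 = 0.6445 m. Q_A = (1/0.012)·2.731·0.6445^(2/3)·√0.0038 = 10.47 m³/s.
Channel B: Flow area A = b·y = 5.75 × 2.04 = 11.73 m². Wetted perimeter P = b + 2y = 5.75 + 2×2.04 = 9.83 m. Hydraulic radius R = A/P = 11.73/9.83 = 1.193 m. Q_B = (1/0.012)·11.73·1.193^(2/3)·√0.0038 = 67.79 m³/s.
Q_A = 10.47 m³/s vs Q_B = 67.79 m³/s, so channel B carries more.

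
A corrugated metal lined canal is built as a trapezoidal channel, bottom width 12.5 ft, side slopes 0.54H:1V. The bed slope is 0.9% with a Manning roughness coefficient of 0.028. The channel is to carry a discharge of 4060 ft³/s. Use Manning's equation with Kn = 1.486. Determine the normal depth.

y_n = 12.7 ft

Manning's equation rearranged: A R^(2/3) = nQ / (1.486·√S) = 0.028 × 4060 / (1.486 × √0.009) = 806.4.
At y = 14.1 ft: A R^(2/3) = 974.2 — over.
At y = 12.7 ft: A R^(2/3) = 806.6 — matches.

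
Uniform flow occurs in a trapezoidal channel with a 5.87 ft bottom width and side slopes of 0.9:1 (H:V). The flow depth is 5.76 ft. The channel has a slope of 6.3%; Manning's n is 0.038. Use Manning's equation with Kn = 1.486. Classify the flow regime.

With bottom width b = 5.87 ft and side slope z = 0.9: A = (b + zy)y = (5.87 + 0.9×5.76)×5.76 = 63.67 ft²; P = b + 2y√(1+z²) = 5.87 + 2×5.76×1.345 = 21.37 ft.
Hydraulic radius R = A/P = 63.67/21.37 = 2.98 ft.
V = (1.486/n) R^(2/3) √S = (1.486/0.038) × 2.98^(2/3) × √0.063 = 20.32 ft/s. Hydraulic depth D_h = A/T = 63.67/16.24 = 3.921 ft.
Froude number Fr = V/√(g·D_h) = 20.32/√(32.2×3.921) = 1.81, which is greater than 1, so the flow is supercritical.

supercritical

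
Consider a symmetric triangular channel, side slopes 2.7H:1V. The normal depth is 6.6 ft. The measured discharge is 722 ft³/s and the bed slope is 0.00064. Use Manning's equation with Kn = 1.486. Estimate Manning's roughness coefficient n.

n = 0.013

For a triangular section with side slope z = 2.7: A = zy² = 2.7×6.6² = 117.6 ft²; P = 2y√(1+z²) = 2×6.6×2.879 = 38.01 ft.
Hydraulic radius R = A/P = 117.6/38.01 = 3.095 ft.
Rearranging Manning's equation: n = (1.486/Q) A R^(2/3) S^(1/2) = (1.486/722) × 117.6 × 3.095^(2/3) × √0.00064 = 0.013.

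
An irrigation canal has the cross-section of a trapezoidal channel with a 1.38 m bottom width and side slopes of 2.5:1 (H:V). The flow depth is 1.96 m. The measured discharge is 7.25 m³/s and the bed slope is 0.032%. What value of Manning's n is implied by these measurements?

n = 0.031

With bottom width b = 1.38 m and side slope z = 2.5: A = (b + zy)y = (1.38 + 2.5×1.96)×1.96 = 12.31 m²; P = b + 2y√(1+z²) = 1.38 + 2×1.96×2.693 = 11.93 m.
Hydraulic radius R = A/P = 12.31/11.93 = 1.031 m.
Rearranging Manning's equation: n = (1/Q) A R^(2/3) S^(1/2) = (1/7.25) × 12.31 × 1.031^(2/3) × √0.00032 = 0.031.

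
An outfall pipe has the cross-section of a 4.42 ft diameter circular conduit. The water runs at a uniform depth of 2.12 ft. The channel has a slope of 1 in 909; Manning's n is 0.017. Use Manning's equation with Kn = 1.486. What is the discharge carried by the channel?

For a circular section of diameter D = 4.42 ft at depth y = 2.12 ft, the central angle is θ = 2 arccos(1 − 2y/D) = 3.06 rad. Then A = (D²/8)(θ − sin θ) = 7.274 ft² and P = Dθ/2 = 6.763 ft.
Hydraulic radius R = A/P = 7.274/6.763 = 1.076 ft.
Manning's equation: Q = (1.486/n) A R^(2/3) S^(1/2) = (1.486/0.017) × 7.274 × 1.076^(2/3) × 0.0011^(1/2) = 22.1 ft³/s.

Q = 22.1 ft³/s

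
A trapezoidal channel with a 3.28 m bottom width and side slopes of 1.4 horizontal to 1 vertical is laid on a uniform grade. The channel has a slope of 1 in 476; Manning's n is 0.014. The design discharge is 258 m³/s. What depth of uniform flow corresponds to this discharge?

y_n = 4.6 m

Manning's equation rearranged: A R^(2/3) = nQ / (1·√S) = 0.014 × 258 / (√0.002101) = 78.8.
Trying y = 3.76 m: A R^(2/3) = 50.67 — too small.
Trying y = 5.31 m: A R^(2/3) = 108.7 — too large.
Trying y = 4.6 m: A R^(2/3) = 78.81 — matches.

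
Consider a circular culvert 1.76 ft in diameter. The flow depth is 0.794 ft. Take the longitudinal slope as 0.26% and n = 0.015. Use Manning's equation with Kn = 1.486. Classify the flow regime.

subcritical

For a circular section of diameter D = 1.76 ft at depth y = 0.794 ft, the central angle is θ = 2 arccos(1 − 2y/D) = 2.946 rad. Then A = (D²/8)(θ − sin θ) = 1.065 ft² and P = Dθ/2 = 2.592 ft.
Hydraulic radius R = A/P = 1.065/2.592 = 0.4109 ft.
V = (1.486/n) R^(2/3) √S = (1.486/0.015) × 0.4109^(2/3) × √0.0026 = 2.792 ft/s. Hydraulic depth D_h = A/T = 1.065/1.752 = 0.6082 ft.
Froude number Fr = V/√(g·D_h) = 2.792/√(32.2×0.6082) = 0.631, which is less than 1, so the flow is subcritical.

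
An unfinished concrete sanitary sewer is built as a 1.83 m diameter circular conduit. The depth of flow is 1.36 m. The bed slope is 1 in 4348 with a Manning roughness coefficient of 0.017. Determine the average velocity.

V = 0.6 m/s

For a circular section of diameter D = 1.83 m at depth y = 1.36 m, the central angle is θ = 2 arccos(1 − 2y/D) = 4.157 rad. Then A = (D²/8)(θ − sin θ) = 2.096 m² and P = Dθ/2 = 3.804 m.
Hydraulic radius R = A/P = 2.096/3.804 = 0.551 m.
From Manning's equation, V = (1/n) R^(2/3) S^(1/2) = (1/0.017) × 0.551^(2/3) × 0.00023^(1/2) = 0.6 m/s.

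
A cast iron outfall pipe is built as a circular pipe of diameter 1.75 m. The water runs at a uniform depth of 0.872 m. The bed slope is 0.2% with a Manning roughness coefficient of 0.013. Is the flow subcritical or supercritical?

subcritical

For a circular section of diameter D = 1.75 m at depth y = 0.872 m, the central angle is θ = 2 arccos(1 − 2y/D) = 3.135 rad. Then A = (D²/8)(θ − sin θ) = 1.197 m² and P = Dθ/2 = 2.743 m.
Hydraulic radius R = A/P = 1.197/2.743 = 0.4365 m.
V = (1/n) R^(2/3) √S = (1/0.013) × 0.4365^(2/3) × √0.002 = 1.98 m/s. Hydraulic depth D_h = A/T = 1.197/1.75 = 0.6842 m.
Froude number Fr = V/√(g·D_h) = 1.98/√(9.81×0.6842) = 0.764, which is less than 1, so the flow is subcritical.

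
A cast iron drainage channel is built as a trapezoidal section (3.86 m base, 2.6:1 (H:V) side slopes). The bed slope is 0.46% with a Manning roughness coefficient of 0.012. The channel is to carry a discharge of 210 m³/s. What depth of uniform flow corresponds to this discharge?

Manning's equation rearranged: A R^(2/3) = nQ / (1·√S) = 0.012 × 210 / (√0.0046) = 37.16.
Try y = 2.96 m: A R^(2/3) = 48.35 — high.
Try y = 2.16 m: A R^(2/3) = 24.23 — low.
Try y = 2.63 m: A R^(2/3) = 37.19 — ≈ 37.16.

y_n = 2.63 m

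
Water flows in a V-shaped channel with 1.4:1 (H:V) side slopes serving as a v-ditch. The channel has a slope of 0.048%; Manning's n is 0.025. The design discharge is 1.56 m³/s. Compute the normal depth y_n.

Manning's equation rearranged: A R^(2/3) = nQ / (1·√S) = 0.025 × 1.56 / (√0.00048) = 1.78.
Trying y = 1.52 m: A R^(2/3) = 2.348 — high.
Trying y = 1.37 m: A R^(2/3) = 1.78 — close enough.

y_n = 1.37 m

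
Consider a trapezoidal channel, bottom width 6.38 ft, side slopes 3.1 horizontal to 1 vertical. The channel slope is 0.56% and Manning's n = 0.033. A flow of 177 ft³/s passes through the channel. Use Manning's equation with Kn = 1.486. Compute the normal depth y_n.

y_n = 2.62 ft

Manning's equation rearranged: A R^(2/3) = nQ / (1.486·√S) = 0.033 × 177 / (1.486 × √0.0056) = 52.53.
At y = 2.13 ft: A R^(2/3) = 34.03 — too small.
At y = 2.62 ft: A R^(2/3) = 52.42 — ≈ 52.53.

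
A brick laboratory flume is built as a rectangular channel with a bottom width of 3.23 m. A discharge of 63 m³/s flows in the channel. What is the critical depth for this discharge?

y_c = 3.38 m

For a rectangular channel, critical depth y_c = (q²/g)^(1/3) where q = Q/b = 63/3.23 = 19.5 m²/s.
So y_c = (19.5²/9.81)^(1/3) = 3.38 m.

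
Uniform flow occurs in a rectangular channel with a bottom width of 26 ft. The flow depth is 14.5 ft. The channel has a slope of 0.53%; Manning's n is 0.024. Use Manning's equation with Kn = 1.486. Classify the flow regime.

subcritical

Flow area A = b·y = 26 × 14.5 = 377 ft². Wetted perimeter P = b + 2y = 26 + 2×14.5 = 55 ft.
Hydraulic radius R = A/P = 377/55 = 6.855 ft.
V = (1.486/n) R^(2/3) √S = (1.486/0.024) × 6.855^(2/3) × √0.0053 = 16.27 ft/s. Hydraulic depth D_h = A/T = 377/26 = 14.5 ft.
Froude number Fr = V/√(g·D_h) = 16.27/√(32.2×14.5) = 0.753, which is less than 1, so the flow is subcritical.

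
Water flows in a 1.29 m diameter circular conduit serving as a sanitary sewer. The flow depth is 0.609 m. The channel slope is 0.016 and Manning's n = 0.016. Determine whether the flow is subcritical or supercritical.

supercritical

For a circular section of diameter D = 1.29 m at depth y = 0.609 m, the central angle is θ = 2 arccos(1 − 2y/D) = 3.03 rad. Then A = (D²/8)(θ − sin θ) = 0.6071 m² and P = Dθ/2 = 1.954 m.
Hydraulic radius R = A/P = 0.6071/1.954 = 0.3106 m.
V = (1/n) R^(2/3) √S = (1/0.016) × 0.3106^(2/3) × √0.016 = 3.626 m/s. Hydraulic depth D_h = A/T = 0.6071/1.288 = 0.4713 m.
Froude number Fr = V/√(g·D_h) = 3.626/√(9.81×0.4713) = 1.69, which is greater than 1, so the flow is supercritical.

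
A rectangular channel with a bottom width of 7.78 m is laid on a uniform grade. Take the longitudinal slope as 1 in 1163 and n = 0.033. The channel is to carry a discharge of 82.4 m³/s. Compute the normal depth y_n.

Manning's equation rearranged: A R^(2/3) = nQ / (1·√S) = 0.033 × 82.4 / (√0.0008598) = 92.73.
Trying y = 7.74 m: A R^(2/3) = 113.5 — too large.
Trying y = 5.77 m: A R^(2/3) = 78.75 — too small.
Trying y = 6.57 m: A R^(2/3) = 92.73 — close enough.

y_n = 6.57 m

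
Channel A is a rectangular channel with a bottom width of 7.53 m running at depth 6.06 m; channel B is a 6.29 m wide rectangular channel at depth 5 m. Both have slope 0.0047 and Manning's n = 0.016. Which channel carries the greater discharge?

channel A

Channel A: Flow area A = b·y = 7.53 × 6.06 = 45.63 m². Wetted perimeter P = b + 2y = 7.53 + 2×6.06 = 19.65 m. Hydraulic radius R = A/P = 45.63/19.65 = 2.322 m. Q_A = (1/0.016)·45.63·2.322^(2/3)·√0.0047 = 342.9 m³/s.
Channel B: Flow area A = b·y = 6.29 × 5 = 31.45 m². Wetted perimeter P = b + 2y = 6.29 + 2×5 = 16.29 m. Hydraulic radius R = A/P = 31.45/16.29 = 1.931 m. Q_B = (1/0.016)·31.45·1.931^(2/3)·√0.0047 = 208.9 m³/s.
Q_A = 342.9 m³/s vs Q_B = 208.9 m³/s, so channel A carries more.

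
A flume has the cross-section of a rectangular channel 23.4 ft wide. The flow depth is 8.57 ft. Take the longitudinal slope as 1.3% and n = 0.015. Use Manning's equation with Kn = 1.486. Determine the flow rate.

Flow area A = b·y = 23.4 × 8.57 = 200.5 ft². Wetted perimeter P = b + 2y = 23.4 + 2×8.57 = 40.54 ft.
Hydraulic radius R = A/P = 200.5/40.54 = 4.947 ft.
Manning's equation: Q = (1.486/n) A R^(2/3) S^(1/2) = (1.486/0.015) × 200.5 × 4.947^(2/3) × 0.013^(1/2) = 6580 ft³/s.

Q = 6580 ft³/s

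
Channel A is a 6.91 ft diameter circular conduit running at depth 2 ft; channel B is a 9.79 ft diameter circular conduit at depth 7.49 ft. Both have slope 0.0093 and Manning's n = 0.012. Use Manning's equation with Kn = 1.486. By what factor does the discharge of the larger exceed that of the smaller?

12.9

Channel A: For a circular section of diameter D = 6.91 ft at depth y = 2 ft, the central angle is θ = 2 arccos(1 − 2y/D) = 2.272 rad. Then A = (D²/8)(θ − sin θ) = 9.002 ft² and P = Dθ/2 = 7.85 ft. Hydraulic radius R = A/P = 9.002/7.85 = 1.147 ft. Q_A = (1.486/0.012)·9.002·1.147^(2/3)·√0.0093 = 117.8 ft³/s.
Channel B: For a circular section of diameter D = 9.79 ft at depth y = 7.49 ft, the central angle is θ = 2 arccos(1 − 2y/D) = 4.259 rad. Then A = (D²/8)(θ − sin θ) = 61.8 ft² and P = Dθ/2 = 20.85 ft. Hydraulic radius R = A/P = 61.8/20.85 = 2.964 ft. Q_B = (1.486/0.012)·61.8·2.964^(2/3)·√0.0093 = 1523 ft³/s.
The larger discharge is 1523 ft³/s and the smaller is 117.8 ft³/s; the ratio is 12.9.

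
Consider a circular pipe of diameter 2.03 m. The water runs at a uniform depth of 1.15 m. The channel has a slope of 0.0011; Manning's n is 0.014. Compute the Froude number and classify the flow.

subcritical

For a circular section of diameter D = 2.03 m at depth y = 1.15 m, the central angle is θ = 2 arccos(1 − 2y/D) = 3.408 rad. Then A = (D²/8)(θ − sin θ) = 1.892 m² and P = Dθ/2 = 3.46 m.
Hydraulic radius R = A/P = 1.892/3.46 = 0.5468 m.
V = (1/n) R^(2/3) √S = (1/0.014) × 0.5468^(2/3) × √0.0011 = 1.584 m/s. Hydraulic depth D_h = A/T = 1.892/2.012 = 0.9401 m.
Froude number Fr = V/√(g·D_h) = 1.584/√(9.81×0.9401) = 0.522, which is less than 1, so the flow is subcritical.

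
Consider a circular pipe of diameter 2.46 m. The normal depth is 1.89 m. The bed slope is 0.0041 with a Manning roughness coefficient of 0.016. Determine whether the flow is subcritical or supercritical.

subcritical

For a circular section of diameter D = 2.46 m at depth y = 1.89 m, the central angle is θ = 2 arccos(1 − 2y/D) = 4.274 rad. Then A = (D²/8)(θ − sin θ) = 3.918 m² and P = Dθ/2 = 5.257 m.
Hydraulic radius R = A/P = 3.918/5.257 = 0.7453 m.
V = (1/n) R^(2/3) √S = (1/0.016) × 0.7453^(2/3) × √0.0041 = 3.29 m/s. Hydraulic depth D_h = A/T = 3.918/2.076 = 1.888 m.
Froude number Fr = V/√(g·D_h) = 3.29/√(9.81×1.888) = 0.764, which is less than 1, so the flow is subcritical.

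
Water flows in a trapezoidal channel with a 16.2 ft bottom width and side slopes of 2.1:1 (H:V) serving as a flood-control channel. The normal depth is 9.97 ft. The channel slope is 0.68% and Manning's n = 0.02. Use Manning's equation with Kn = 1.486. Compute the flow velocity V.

With bottom width b = 16.2 ft and side slope z = 2.1: A = (b + zy)y = (16.2 + 2.1×9.97)×9.97 = 370.3 ft²; P = b + 2y√(1+z²) = 16.2 + 2×9.97×2.326 = 62.58 ft.
Hydraulic radius R = A/P = 370.3/62.58 = 5.917 ft.
From Manning's equation, V = (1.486/n) R^(2/3) S^(1/2) = (1.486/0.02) × 5.917^(2/3) × 0.0068^(1/2) = 20 ft/s.

V = 20 ft/s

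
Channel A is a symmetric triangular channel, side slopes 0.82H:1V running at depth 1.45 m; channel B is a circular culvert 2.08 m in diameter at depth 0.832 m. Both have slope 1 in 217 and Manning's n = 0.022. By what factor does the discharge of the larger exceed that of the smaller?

Channel A: For a triangular section with side slope z = 0.82: A = zy² = 0.82×1.45² = 1.724 m²; P = 2y√(1+z²) = 2×1.45×1.293 = 3.75 m. Hydraulic radius R = A/P = 1.724/3.75 = 0.4597 m. Q_A = (1/0.022)·1.724·0.4597^(2/3)·√0.004608 = 3.169 m³/s.
Channel B: For a circular section of diameter D = 2.08 m at depth y = 0.832 m, the central angle is θ = 2 arccos(1 − 2y/D) = 2.739 rad. Then A = (D²/8)(θ − sin θ) = 1.269 m² and P = Dθ/2 = 2.848 m. Hydraulic radius R = A/P = 1.269/2.848 = 0.4456 m. Q_B = (1/0.022)·1.269·0.4456^(2/3)·√0.004608 = 2.285 m³/s.
The larger discharge is 3.169 m³/s and the smaller is 2.285 m³/s; the ratio is 1.39.

1.39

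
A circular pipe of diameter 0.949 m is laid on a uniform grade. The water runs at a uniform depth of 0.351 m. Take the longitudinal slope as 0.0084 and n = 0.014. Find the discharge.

Q = 0.517 m³/s

For a circular section of diameter D = 0.949 m at depth y = 0.351 m, the central angle is θ = 2 arccos(1 − 2y/D) = 2.615 rad. Then A = (D²/8)(θ − sin θ) = 0.2378 m² and P = Dθ/2 = 1.241 m.
Hydraulic radius R = A/P = 0.2378/1.241 = 0.1916 m.
Manning's equation: Q = (1/n) A R^(2/3) S^(1/2) = (1/0.014) × 0.2378 × 0.1916^(2/3) × 0.0084^(1/2) = 0.517 m³/s.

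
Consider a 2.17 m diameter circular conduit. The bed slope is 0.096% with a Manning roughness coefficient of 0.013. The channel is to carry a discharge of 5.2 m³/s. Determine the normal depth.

Manning's equation rearranged: A R^(2/3) = nQ / (1·√S) = 0.013 × 5.2 / (√0.00096) = 2.182.
Trying y = 1.11 m: A R^(2/3) = 1.278 — short.
Trying y = 1.89 m: A R^(2/3) = 2.578 — over.
Trying y = 1.59 m: A R^(2/3) = 2.182 — close enough.

y_n = 1.59 m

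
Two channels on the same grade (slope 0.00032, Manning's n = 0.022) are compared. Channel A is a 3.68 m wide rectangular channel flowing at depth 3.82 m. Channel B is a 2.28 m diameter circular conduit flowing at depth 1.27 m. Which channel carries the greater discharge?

channel A

Channel A: Flow area A = b·y = 3.68 × 3.82 = 14.06 m². Wetted perimeter P = b + 2y = 3.68 + 2×3.82 = 11.32 m. Hydraulic radius R = A/P = 14.06/11.32 = 1.242 m. Q_A = (1/0.022)·14.06·1.242^(2/3)·√0.00032 = 13.21 m³/s.
Channel B: For a circular section of diameter D = 2.28 m at depth y = 1.27 m, the central angle is θ = 2 arccos(1 − 2y/D) = 3.37 rad. Then A = (D²/8)(θ − sin θ) = 2.337 m² and P = Dθ/2 = 3.842 m. Hydraulic radius R = A/P = 2.337/3.842 = 0.6083 m. Q_B = (1/0.022)·2.337·0.6083^(2/3)·√0.00032 = 1.364 m³/s.
Q_A = 13.21 m³/s vs Q_B = 1.364 m³/s, so channel A carries more.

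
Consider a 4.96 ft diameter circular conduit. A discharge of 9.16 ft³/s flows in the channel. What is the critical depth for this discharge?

At critical depth, Q² T / (g A³) = 1, i.e. A³/T = Q²/g = 9.16²/32.2 = 2.606.
Trying y = 0.658 ft: A³/T = 1.044 — low.
Trying y = 1.05 ft: A³/T = 6.554 — high.
Trying y = 0.83 ft: A³/T = 2.606 — ≈ 2.606.

y_c = 0.83 ft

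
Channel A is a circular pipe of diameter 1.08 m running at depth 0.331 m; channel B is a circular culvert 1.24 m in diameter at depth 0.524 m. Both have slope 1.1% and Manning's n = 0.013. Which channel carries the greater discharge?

Channel A: For a circular section of diameter D = 1.08 m at depth y = 0.331 m, the central angle is θ = 2 arccos(1 − 2y/D) = 2.347 rad. Then A = (D²/8)(θ − sin θ) = 0.2381 m² and P = Dθ/2 = 1.267 m. Hydraulic radius R = A/P = 0.2381/1.267 = 0.1879 m. Q_A = (1/0.013)·0.2381·0.1879^(2/3)·√0.011 = 0.6301 m³/s.
Channel B: For a circular section of diameter D = 1.24 m at depth y = 0.524 m, the central angle is θ = 2 arccos(1 − 2y/D) = 2.831 rad. Then A = (D²/8)(θ − sin θ) = 0.4853 m² and P = Dθ/2 = 1.755 m. Hydraulic radius R = A/P = 0.4853/1.755 = 0.2765 m. Q_B = (1/0.013)·0.4853·0.2765^(2/3)·√0.011 = 1.662 m³/s.
Q_A = 0.6301 m³/s vs Q_B = 1.662 m³/s, so channel B carries more.

channel B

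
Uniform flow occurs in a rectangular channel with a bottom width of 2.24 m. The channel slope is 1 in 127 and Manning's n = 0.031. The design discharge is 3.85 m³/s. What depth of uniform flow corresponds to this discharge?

Manning's equation rearranged: A R^(2/3) = nQ / (1·√S) = 0.031 × 3.85 / (√0.007874) = 1.345.
Trying y = 1.2 m: A R^(2/3) = 1.868 — high.
Trying y = 0.73 m: A R^(2/3) = 0.9487 — low.
Trying y = 0.94 m: A R^(2/3) = 1.346 — ≈ 1.345.

y_n = 0.94 m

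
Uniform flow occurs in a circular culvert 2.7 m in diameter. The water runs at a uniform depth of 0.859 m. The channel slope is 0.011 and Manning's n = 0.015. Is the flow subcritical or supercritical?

For a circular section of diameter D = 2.7 m at depth y = 0.859 m, the central angle is θ = 2 arccos(1 − 2y/D) = 2.397 rad. Then A = (D²/8)(θ − sin θ) = 1.567 m² and P = Dθ/2 = 3.236 m.
Hydraulic radius R = A/P = 1.567/3.236 = 0.4842 m.
V = (1/n) R^(2/3) √S = (1/0.015) × 0.4842^(2/3) × √0.011 = 4.311 m/s. Hydraulic depth D_h = A/T = 1.567/2.515 = 0.623 m.
Froude number Fr = V/√(g·D_h) = 4.311/√(9.81×0.623) = 1.74, which is greater than 1, so the flow is supercritical.

supercritical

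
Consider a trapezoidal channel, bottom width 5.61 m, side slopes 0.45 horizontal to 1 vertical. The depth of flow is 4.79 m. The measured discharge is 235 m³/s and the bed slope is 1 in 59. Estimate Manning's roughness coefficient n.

n = 0.036

With bottom width b = 5.61 m and side slope z = 0.45: A = (b + zy)y = (5.61 + 0.45×4.79)×4.79 = 37.2 m²; P = b + 2y√(1+z²) = 5.61 + 2×4.79×1.097 = 16.12 m.
Hydraulic radius R = A/P = 37.2/16.12 = 2.308 m.
Rearranging Manning's equation: n = (1/Q) A R^(2/3) S^(1/2) = (1/235) × 37.2 × 2.308^(2/3) × √0.01695 = 0.036.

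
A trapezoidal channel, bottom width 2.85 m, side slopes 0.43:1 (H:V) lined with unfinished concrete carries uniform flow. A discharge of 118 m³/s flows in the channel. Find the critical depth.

y_c = 4.44 m

At critical depth, Q² T / (g A³) = 1, i.e. A³/T = Q²/g = 118²/9.81 = 1419.
Try y = 3.32 m: A³/T = 502 — too small.
Try y = 5.43 m: A³/T = 2968 — too large.
Try y = 4.44 m: A³/T = 1415 — matches.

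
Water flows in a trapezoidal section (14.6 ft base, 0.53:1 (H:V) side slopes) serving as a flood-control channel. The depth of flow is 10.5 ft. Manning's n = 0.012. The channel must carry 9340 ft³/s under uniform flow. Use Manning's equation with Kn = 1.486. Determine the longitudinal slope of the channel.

With bottom width b = 14.6 ft and side slope z = 0.53: A = (b + zy)y = (14.6 + 0.53×10.5)×10.5 = 211.7 ft²; P = b + 2y√(1+z²) = 14.6 + 2×10.5×1.132 = 38.37 ft.
Hydraulic radius R = A/P = 211.7/38.37 = 5.519 ft.
From Manning's equation, S = [nQ / (1.486 A R^(2/3))]² = [0.012 × 9340 / (1.486 × 211.7 × 5.519^(2/3))]² = 0.013.

S = 0.013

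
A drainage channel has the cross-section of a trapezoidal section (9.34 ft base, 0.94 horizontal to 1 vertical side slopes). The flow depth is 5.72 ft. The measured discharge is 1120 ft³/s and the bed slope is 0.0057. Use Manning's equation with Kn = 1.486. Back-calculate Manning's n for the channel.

With bottom width b = 9.34 ft and side slope z = 0.94: A = (b + zy)y = (9.34 + 0.94×5.72)×5.72 = 84.18 ft²; P = b + 2y√(1+z²) = 9.34 + 2×5.72×1.372 = 25.04 ft.
Hydraulic radius R = A/P = 84.18/25.04 = 3.362 ft.
Rearranging Manning's equation: n = (1.486/Q) A R^(2/3) S^(1/2) = (1.486/1120) × 84.18 × 3.362^(2/3) × √0.0057 = 0.0189.

n = 0.0189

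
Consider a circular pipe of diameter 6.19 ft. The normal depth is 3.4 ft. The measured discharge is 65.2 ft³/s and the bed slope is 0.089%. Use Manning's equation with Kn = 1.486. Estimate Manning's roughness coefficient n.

n = 0.016

For a circular section of diameter D = 6.19 ft at depth y = 3.4 ft, the central angle is θ = 2 arccos(1 − 2y/D) = 3.339 rad. Then A = (D²/8)(θ − sin θ) = 16.93 ft² and P = Dθ/2 = 10.33 ft.
Hydraulic radius R = A/P = 16.93/10.33 = 1.638 ft.
Rearranging Manning's equation: n = (1.486/Q) A R^(2/3) S^(1/2) = (1.486/65.2) × 16.93 × 1.638^(2/3) × √0.00089 = 0.016.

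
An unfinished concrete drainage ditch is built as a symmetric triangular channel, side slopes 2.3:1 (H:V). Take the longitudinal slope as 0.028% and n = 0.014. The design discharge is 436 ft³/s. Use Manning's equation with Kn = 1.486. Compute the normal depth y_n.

y_n = 7 ft

Manning's equation rearranged: A R^(2/3) = nQ / (1.486·√S) = 0.014 × 436 / (1.486 × √0.00028) = 245.5.
Trying y = 5.33 ft: A R^(2/3) = 118.6 — low.
Trying y = 7 ft: A R^(2/3) = 245.2 — close enough.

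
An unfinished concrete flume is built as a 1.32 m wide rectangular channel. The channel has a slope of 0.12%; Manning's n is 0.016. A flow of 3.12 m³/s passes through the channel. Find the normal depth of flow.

y_n = 1.78 m

Manning's equation rearranged: A R^(2/3) = nQ / (1·√S) = 0.016 × 3.12 / (√0.0012) = 1.441.
Trying y = 2.21 m: A R^(2/3) = 1.858 — high.
Trying y = 1.78 m: A R^(2/3) = 1.443 — close enough.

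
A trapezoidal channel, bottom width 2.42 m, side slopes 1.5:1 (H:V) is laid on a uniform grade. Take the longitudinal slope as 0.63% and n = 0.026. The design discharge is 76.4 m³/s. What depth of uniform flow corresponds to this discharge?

y_n = 2.85 m

Manning's equation rearranged: A R^(2/3) = nQ / (1·√S) = 0.026 × 76.4 / (√0.0063) = 25.03.
Try y = 2.04 m: A R^(2/3) = 12.23 — too small.
Try y = 3.24 m: A R^(2/3) = 33.24 — too large.
Try y = 2.85 m: A R^(2/3) = 25.04 — ≈ 25.03.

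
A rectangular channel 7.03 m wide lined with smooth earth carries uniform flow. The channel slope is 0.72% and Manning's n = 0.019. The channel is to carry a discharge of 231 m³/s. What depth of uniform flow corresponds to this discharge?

y_n = 4.64 m

Manning's equation rearranged: A R^(2/3) = nQ / (1·√S) = 0.019 × 231 / (√0.0072) = 51.72.
Try y = 3.31 m: A R^(2/3) = 33.21 — too small.
Try y = 5.13 m: A R^(2/3) = 58.87 — too large.
Try y = 4.64 m: A R^(2/3) = 51.78 — close enough.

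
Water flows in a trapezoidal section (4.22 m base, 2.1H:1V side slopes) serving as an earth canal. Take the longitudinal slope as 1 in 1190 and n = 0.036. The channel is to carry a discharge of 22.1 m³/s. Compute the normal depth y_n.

Manning's equation rearranged: A R^(2/3) = nQ / (1·√S) = 0.036 × 22.1 / (√0.0008403) = 27.45.
Try y = 2.63 m: A R^(2/3) = 34.43 — too large.
Try y = 2.07 m: A R^(2/3) = 20.91 — too small.
Try y = 2.36 m: A R^(2/3) = 27.42 — close enough.

y_n = 2.36 m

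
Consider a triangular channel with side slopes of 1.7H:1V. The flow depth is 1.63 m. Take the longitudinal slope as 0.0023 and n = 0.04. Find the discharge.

For a triangular section with side slope z = 1.7: A = zy² = 1.7×1.63² = 4.517 m²; P = 2y√(1+z²) = 2×1.63×1.972 = 6.43 m.
Hydraulic radius R = A/P = 4.517/6.43 = 0.7025 m.
Manning's equation: Q = (1/n) A R^(2/3) S^(1/2) = (1/0.04) × 4.517 × 0.7025^(2/3) × 0.0023^(1/2) = 4.28 m³/s.

Q = 4.28 m³/s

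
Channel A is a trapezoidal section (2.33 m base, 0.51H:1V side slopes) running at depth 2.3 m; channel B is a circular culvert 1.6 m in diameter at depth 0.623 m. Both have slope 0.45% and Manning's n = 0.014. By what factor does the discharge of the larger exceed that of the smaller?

24.2

Channel A: With bottom width b = 2.33 m and side slope z = 0.51: A = (b + zy)y = (2.33 + 0.51×2.3)×2.3 = 8.057 m²; P = b + 2y√(1+z²) = 2.33 + 2×2.3×1.123 = 7.494 m. Hydraulic radius R = A/P = 8.057/7.494 = 1.075 m. Q_A = (1/0.014)·8.057·1.075^(2/3)·√0.0045 = 40.52 m³/s.
Channel B: For a circular section of diameter D = 1.6 m at depth y = 0.623 m, the central angle is θ = 2 arccos(1 − 2y/D) = 2.695 rad. Then A = (D²/8)(θ − sin θ) = 0.7244 m² and P = Dθ/2 = 2.156 m. Hydraulic radius R = A/P = 0.7244/2.156 = 0.336 m. Q_B = (1/0.014)·0.7244·0.336^(2/3)·√0.0045 = 1.678 m³/s.
The larger discharge is 40.52 m³/s and the smaller is 1.678 m³/s; the ratio is 24.2.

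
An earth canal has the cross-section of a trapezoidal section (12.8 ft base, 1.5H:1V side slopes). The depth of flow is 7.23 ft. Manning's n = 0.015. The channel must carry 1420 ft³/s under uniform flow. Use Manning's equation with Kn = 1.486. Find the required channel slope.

S = 0.000976

With bottom width b = 12.8 ft and side slope z = 1.5: A = (b + zy)y = (12.8 + 1.5×7.23)×7.23 = 171 ft²; P = b + 2y√(1+z²) = 12.8 + 2×7.23×1.803 = 38.87 ft.
Hydraulic radius R = A/P = 171/38.87 = 4.398 ft.
From Manning's equation, S = [nQ / (1.486 A R^(2/3))]² = [0.015 × 1420 / (1.486 × 171 × 4.398^(2/3))]² = 0.000976.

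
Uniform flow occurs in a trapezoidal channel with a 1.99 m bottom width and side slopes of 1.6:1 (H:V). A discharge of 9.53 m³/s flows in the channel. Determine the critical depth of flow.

y_c = 1.01 m

At critical depth, Q² T / (g A³) = 1, i.e. A³/T = Q²/g = 9.53²/9.81 = 9.258.
Try y = 0.832 m: A³/T = 4.535 — short.
Try y = 1.18 m: A³/T = 16.62 — over.
Try y = 1.01 m: A³/T = 9.251 — close enough.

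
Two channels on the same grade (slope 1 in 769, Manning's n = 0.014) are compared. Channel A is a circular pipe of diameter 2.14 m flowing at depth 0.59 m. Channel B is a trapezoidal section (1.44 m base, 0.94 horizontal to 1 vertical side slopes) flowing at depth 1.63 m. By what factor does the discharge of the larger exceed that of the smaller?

Channel A: For a circular section of diameter D = 2.14 m at depth y = 0.59 m, the central angle is θ = 2 arccos(1 − 2y/D) = 2.211 rad. Then A = (D²/8)(θ − sin θ) = 0.8068 m² and P = Dθ/2 = 2.366 m. Hydraulic radius R = A/P = 0.8068/2.366 = 0.341 m. Q_A = (1/0.014)·0.8068·0.341^(2/3)·√0.0013 = 1.014 m³/s.
Channel B: With bottom width b = 1.44 m and side slope z = 0.94: A = (b + zy)y = (1.44 + 0.94×1.63)×1.63 = 4.845 m²; P = b + 2y√(1+z²) = 1.44 + 2×1.63×1.372 = 5.914 m. Hydraulic radius R = A/P = 4.845/5.914 = 0.8192 m. Q_B = (1/0.014)·4.845·0.8192^(2/3)·√0.0013 = 10.93 m³/s.
The larger discharge is 10.93 m³/s and the smaller is 1.014 m³/s; the ratio is 10.8.

10.8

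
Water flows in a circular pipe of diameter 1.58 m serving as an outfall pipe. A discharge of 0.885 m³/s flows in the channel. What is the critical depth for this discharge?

y_c = 0.468 m

At critical depth, Q² T / (g A³) = 1, i.e. A³/T = Q²/g = 0.885²/9.81 = 0.07984.
Try y = 0.406 m: A³/T = 0.04581 — low.
Try y = 0.468 m: A³/T = 0.07958 — close enough.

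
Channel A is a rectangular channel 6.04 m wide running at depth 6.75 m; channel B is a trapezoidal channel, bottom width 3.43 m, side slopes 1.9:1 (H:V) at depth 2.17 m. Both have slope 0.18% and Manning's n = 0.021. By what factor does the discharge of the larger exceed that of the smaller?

3.44

Channel A: Flow area A = b·y = 6.04 × 6.75 = 40.77 m². Wetted perimeter P = b + 2y = 6.04 + 2×6.75 = 19.54 m. Hydraulic radius R = A/P = 40.77/19.54 = 2.086 m. Q_A = (1/0.021)·40.77·2.086^(2/3)·√0.0018 = 134.5 m³/s.
Channel B: With bottom width b = 3.43 m and side slope z = 1.9: A = (b + zy)y = (3.43 + 1.9×2.17)×2.17 = 16.39 m²; P = b + 2y√(1+z²) = 3.43 + 2×2.17×2.147 = 12.75 m. Hydraulic radius R = A/P = 16.39/12.75 = 1.286 m. Q_B = (1/0.021)·16.39·1.286^(2/3)·√0.0018 = 39.15 m³/s.
The larger discharge is 134.5 m³/s and the smaller is 39.15 m³/s; the ratio is 3.44.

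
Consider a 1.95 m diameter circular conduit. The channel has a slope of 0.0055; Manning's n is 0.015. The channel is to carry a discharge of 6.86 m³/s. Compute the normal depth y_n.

y_n = 1.26 m

Manning's equation rearranged: A R^(2/3) = nQ / (1·√S) = 0.015 × 6.86 / (√0.0055) = 1.388.
Try y = 1.06 m: A R^(2/3) = 1.063 — low.
Try y = 1.59 m: A R^(2/3) = 1.841 — high.
Try y = 1.26 m: A R^(2/3) = 1.387 — ≈ 1.388.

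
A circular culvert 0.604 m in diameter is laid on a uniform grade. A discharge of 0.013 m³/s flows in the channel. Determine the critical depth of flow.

y_c = 0.0709 m

At critical depth, Q² T / (g A³) = 1, i.e. A³/T = Q²/g = 0.013²/9.81 = 0.00001723.
Try y = 0.0522 m: A³/T = 0.000005133 — short.
Try y = 0.0771 m: A³/T = 0.00002402 — over.
Try y = 0.0709 m: A³/T = 0.00001725 — matches.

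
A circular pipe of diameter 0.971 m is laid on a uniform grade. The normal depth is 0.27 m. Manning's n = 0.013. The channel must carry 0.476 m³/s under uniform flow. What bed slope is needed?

For a circular section of diameter D = 0.971 m at depth y = 0.27 m, the central angle is θ = 2 arccos(1 − 2y/D) = 2.222 rad. Then A = (D²/8)(θ − sin θ) = 0.1681 m² and P = Dθ/2 = 1.079 m.
Hydraulic radius R = A/P = 0.1681/1.079 = 0.1558 m.
From Manning's equation, S = [nQ / (1 A R^(2/3))]² = [0.013 × 0.476 / (1 × 0.1681 × 0.1558^(2/3))]² = 0.0162.

S = 0.0162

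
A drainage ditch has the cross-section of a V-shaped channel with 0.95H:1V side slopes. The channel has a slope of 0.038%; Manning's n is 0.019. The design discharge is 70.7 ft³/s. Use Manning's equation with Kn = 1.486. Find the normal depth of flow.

y_n = 5.61 ft

Manning's equation rearranged: A R^(2/3) = nQ / (1.486·√S) = 0.019 × 70.7 / (1.486 × √0.00038) = 46.37.
Trying y = 4.83 ft: A R^(2/3) = 31.11 — low.
Trying y = 6.76 ft: A R^(2/3) = 76.26 — high.
Trying y = 5.61 ft: A R^(2/3) = 46.38 — close enough.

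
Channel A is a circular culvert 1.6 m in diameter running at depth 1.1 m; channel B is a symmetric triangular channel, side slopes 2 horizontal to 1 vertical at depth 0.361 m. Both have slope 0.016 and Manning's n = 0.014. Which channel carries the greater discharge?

Channel A: For a circular section of diameter D = 1.6 m at depth y = 1.1 m, the central angle is θ = 2 arccos(1 − 2y/D) = 3.91 rad. Then A = (D²/8)(θ − sin θ) = 1.474 m² and P = Dθ/2 = 3.128 m. Hydraulic radius R = A/P = 1.474/3.128 = 0.4711 m. Q_A = (1/0.014)·1.474·0.4711^(2/3)·√0.016 = 8.062 m³/s.
Channel B: For a triangular section with side slope z = 2: A = zy² = 2×0.361² = 0.2606 m²; P = 2y√(1+z²) = 2×0.361×2.236 = 1.614 m. Hydraulic radius R = A/P = 0.2606/1.614 = 0.1614 m. Q_B = (1/0.014)·0.2606·0.1614^(2/3)·√0.016 = 0.6982 m³/s.
Q_A = 8.062 m³/s vs Q_B = 0.6982 m³/s, so channel A carries more.

channel A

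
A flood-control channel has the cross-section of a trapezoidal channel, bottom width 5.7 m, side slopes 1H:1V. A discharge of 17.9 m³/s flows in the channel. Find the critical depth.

At critical depth, Q² T / (g A³) = 1, i.e. A³/T = Q²/g = 17.9²/9.81 = 32.66.
Try y = 0.652 m: A³/T = 10.14 — low.
Try y = 0.945 m: A³/T = 32.62 — matches.

y_c = 0.945 m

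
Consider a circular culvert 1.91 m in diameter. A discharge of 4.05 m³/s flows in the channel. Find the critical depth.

At critical depth, Q² T / (g A³) = 1, i.e. A³/T = Q²/g = 4.05²/9.81 = 1.672.
At y = 1.07 m: A³/T = 2.377 — over.
At y = 0.695 m: A³/T = 0.4551 — short.
At y = 0.976 m: A³/T = 1.673 — ≈ 1.672.

y_c = 0.976 m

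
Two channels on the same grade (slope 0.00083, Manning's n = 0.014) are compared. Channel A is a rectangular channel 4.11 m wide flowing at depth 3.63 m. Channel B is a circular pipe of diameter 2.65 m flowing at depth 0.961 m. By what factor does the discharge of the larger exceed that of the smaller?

15.2

Channel A: Flow area A = b·y = 4.11 × 3.63 = 14.92 m². Wetted perimeter P = b + 2y = 4.11 + 2×3.63 = 11.37 m. Hydraulic radius R = A/P = 14.92/11.37 = 1.312 m. Q_A = (1/0.014)·14.92·1.312^(2/3)·√0.00083 = 36.8 m³/s.
Channel B: For a circular section of diameter D = 2.65 m at depth y = 0.961 m, the central angle is θ = 2 arccos(1 − 2y/D) = 2.585 rad. Then A = (D²/8)(θ − sin θ) = 1.805 m² and P = Dθ/2 = 3.425 m. Hydraulic radius R = A/P = 1.805/3.425 = 0.5271 m. Q_B = (1/0.014)·1.805·0.5271^(2/3)·√0.00083 = 2.424 m³/s.
The larger discharge is 36.8 m³/s and the smaller is 2.424 m³/s; the ratio is 15.2.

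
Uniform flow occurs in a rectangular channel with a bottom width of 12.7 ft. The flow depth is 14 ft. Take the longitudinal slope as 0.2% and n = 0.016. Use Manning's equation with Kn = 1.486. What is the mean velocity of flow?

V = 11.1 ft/s

Flow area A = b·y = 12.7 × 14 = 177.8 ft². Wetted perimeter P = b + 2y = 12.7 + 2×14 = 40.7 ft.
Hydraulic radius R = A/P = 177.8/40.7 = 4.369 ft.
From Manning's equation, V = (1.486/n) R^(2/3) S^(1/2) = (1.486/0.016) × 4.369^(2/3) × 0.002^(1/2) = 11.1 ft/s.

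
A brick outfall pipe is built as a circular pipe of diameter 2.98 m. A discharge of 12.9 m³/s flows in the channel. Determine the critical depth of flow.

y_c = 1.56 m

At critical depth, Q² T / (g A³) = 1, i.e. A³/T = Q²/g = 12.9²/9.81 = 16.96.
At y = 1.08 m: A³/T = 4.143 — low.
At y = 1.83 m: A³/T = 31.23 — high.
At y = 1.56 m: A³/T = 16.96 — matches.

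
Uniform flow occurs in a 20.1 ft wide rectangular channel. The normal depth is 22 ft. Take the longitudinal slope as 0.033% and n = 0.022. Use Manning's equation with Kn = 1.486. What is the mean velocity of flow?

V = 4.45 ft/s

Flow area A = b·y = 20.1 × 22 = 442.2 ft². Wetted perimeter P = b + 2y = 20.1 + 2×22 = 64.1 ft.
Hydraulic radius R = A/P = 442.2/64.1 = 6.899 ft.
From Manning's equation, V = (1.486/n) R^(2/3) S^(1/2) = (1.486/0.022) × 6.899^(2/3) × 0.00033^(1/2) = 4.45 ft/s.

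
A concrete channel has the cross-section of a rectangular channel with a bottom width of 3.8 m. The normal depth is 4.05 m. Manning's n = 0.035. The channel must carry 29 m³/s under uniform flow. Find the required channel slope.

Flow area A = b·y = 3.8 × 4.05 = 15.39 m². Wetted perimeter P = b + 2y = 3.8 + 2×4.05 = 11.9 m.
Hydraulic radius R = A/P = 15.39/11.9 = 1.293 m.
From Manning's equation, S = [nQ / (1 A R^(2/3))]² = [0.035 × 29 / (1 × 15.39 × 1.293^(2/3))]² = 0.00309.

S = 0.00309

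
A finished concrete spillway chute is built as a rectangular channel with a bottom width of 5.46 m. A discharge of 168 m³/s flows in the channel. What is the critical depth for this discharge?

y_c = 4.59 m

For a rectangular channel, critical depth y_c = (q²/g)^(1/3) where q = Q/b = 168/5.46 = 30.77 m²/s.
So y_c = (30.77²/9.81)^(1/3) = 4.59 m.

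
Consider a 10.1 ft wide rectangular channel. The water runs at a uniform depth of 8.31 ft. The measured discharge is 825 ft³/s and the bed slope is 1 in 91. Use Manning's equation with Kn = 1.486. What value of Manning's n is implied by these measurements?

Flow area A = b·y = 10.1 × 8.31 = 83.93 ft². Wetted perimeter P = b + 2y = 10.1 + 2×8.31 = 26.72 ft.
Hydraulic radius R = A/P = 83.93/26.72 = 3.141 ft.
Rearranging Manning's equation: n = (1.486/Q) A R^(2/3) S^(1/2) = (1.486/825) × 83.93 × 3.141^(2/3) × √0.01099 = 0.034.

n = 0.034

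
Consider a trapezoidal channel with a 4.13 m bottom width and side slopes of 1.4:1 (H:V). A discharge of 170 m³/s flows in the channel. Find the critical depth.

At critical depth, Q² T / (g A³) = 1, i.e. A³/T = Q²/g = 170²/9.81 = 2946.
Trying y = 2.81 m: A³/T = 969.8 — low.
Trying y = 4.63 m: A³/T = 6939 — high.
Trying y = 3.74 m: A³/T = 2944 — close enough.

y_c = 3.74 m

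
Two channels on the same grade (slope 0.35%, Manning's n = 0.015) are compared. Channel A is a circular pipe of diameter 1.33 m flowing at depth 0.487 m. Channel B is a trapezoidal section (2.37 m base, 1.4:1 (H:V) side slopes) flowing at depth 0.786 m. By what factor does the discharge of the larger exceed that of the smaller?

9.45

Channel A: For a circular section of diameter D = 1.33 m at depth y = 0.487 m, the central angle is θ = 2 arccos(1 − 2y/D) = 2.6 rad. Then A = (D²/8)(θ − sin θ) = 0.4608 m² and P = Dθ/2 = 1.729 m. Hydraulic radius R = A/P = 0.4608/1.729 = 0.2665 m. Q_A = (1/0.015)·0.4608·0.2665^(2/3)·√0.0035 = 0.7526 m³/s.
Channel B: With bottom width b = 2.37 m and side slope z = 1.4: A = (b + zy)y = (2.37 + 1.4×0.786)×0.786 = 2.728 m²; P = b + 2y√(1+z²) = 2.37 + 2×0.786×1.72 = 5.075 m. Hydraulic radius R = A/P = 2.728/5.075 = 0.5375 m. Q_B = (1/0.015)·2.728·0.5375^(2/3)·√0.0035 = 7.112 m³/s.
The larger discharge is 7.112 m³/s and the smaller is 0.7526 m³/s; the ratio is 9.45.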